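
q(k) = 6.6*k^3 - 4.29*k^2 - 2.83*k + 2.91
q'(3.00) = 149.63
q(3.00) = 134.01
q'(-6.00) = 761.45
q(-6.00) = -1560.15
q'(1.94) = 55.04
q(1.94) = 29.46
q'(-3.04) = 206.24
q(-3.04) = -213.56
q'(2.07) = 64.25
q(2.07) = 37.21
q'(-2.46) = 138.10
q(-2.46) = -114.34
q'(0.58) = -1.15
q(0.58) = 1.11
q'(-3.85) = 323.69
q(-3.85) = -426.42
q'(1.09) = 11.34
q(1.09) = 3.28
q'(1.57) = 32.50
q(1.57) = 13.43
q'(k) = 19.8*k^2 - 8.58*k - 2.83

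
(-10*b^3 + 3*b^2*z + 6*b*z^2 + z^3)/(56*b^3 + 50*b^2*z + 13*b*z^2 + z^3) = (-5*b^2 + 4*b*z + z^2)/(28*b^2 + 11*b*z + z^2)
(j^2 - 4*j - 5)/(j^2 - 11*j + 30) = (j + 1)/(j - 6)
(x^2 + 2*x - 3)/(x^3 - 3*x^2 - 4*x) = (-x^2 - 2*x + 3)/(x*(-x^2 + 3*x + 4))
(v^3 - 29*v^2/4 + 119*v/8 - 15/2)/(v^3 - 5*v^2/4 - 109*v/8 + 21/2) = (2*v - 5)/(2*v + 7)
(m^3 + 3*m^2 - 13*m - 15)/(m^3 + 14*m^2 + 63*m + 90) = (m^2 - 2*m - 3)/(m^2 + 9*m + 18)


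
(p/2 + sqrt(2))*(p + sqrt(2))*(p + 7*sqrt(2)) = p^3/2 + 5*sqrt(2)*p^2 + 23*p + 14*sqrt(2)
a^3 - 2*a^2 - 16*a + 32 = (a - 4)*(a - 2)*(a + 4)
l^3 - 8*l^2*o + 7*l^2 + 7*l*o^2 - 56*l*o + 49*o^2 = (l + 7)*(l - 7*o)*(l - o)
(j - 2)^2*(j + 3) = j^3 - j^2 - 8*j + 12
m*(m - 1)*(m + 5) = m^3 + 4*m^2 - 5*m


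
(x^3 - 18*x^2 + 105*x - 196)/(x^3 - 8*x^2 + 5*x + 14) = (x^2 - 11*x + 28)/(x^2 - x - 2)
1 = 1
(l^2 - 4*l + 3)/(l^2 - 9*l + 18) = (l - 1)/(l - 6)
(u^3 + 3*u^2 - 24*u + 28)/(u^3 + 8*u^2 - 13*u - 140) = (u^2 - 4*u + 4)/(u^2 + u - 20)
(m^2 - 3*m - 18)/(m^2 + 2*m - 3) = (m - 6)/(m - 1)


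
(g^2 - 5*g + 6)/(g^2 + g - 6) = (g - 3)/(g + 3)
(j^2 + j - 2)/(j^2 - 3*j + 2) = (j + 2)/(j - 2)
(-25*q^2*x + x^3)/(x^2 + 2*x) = (-25*q^2 + x^2)/(x + 2)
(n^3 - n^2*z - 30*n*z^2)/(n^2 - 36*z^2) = n*(n + 5*z)/(n + 6*z)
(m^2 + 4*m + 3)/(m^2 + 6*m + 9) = (m + 1)/(m + 3)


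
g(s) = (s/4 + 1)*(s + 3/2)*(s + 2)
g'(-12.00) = 67.25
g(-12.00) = -210.00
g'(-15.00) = 116.75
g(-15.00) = -482.62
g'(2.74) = 20.16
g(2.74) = 33.86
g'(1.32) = 10.51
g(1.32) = 12.45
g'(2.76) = 20.31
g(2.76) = 34.27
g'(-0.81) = 1.70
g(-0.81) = 0.65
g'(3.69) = 28.30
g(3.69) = 56.77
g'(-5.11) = 4.67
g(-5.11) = -3.12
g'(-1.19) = 0.85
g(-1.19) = 0.18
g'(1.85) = 13.75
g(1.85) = 18.86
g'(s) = (s/4 + 1)*(s + 3/2) + (s/4 + 1)*(s + 2) + (s + 3/2)*(s + 2)/4 = 3*s^2/4 + 15*s/4 + 17/4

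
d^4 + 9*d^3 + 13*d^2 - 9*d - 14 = (d - 1)*(d + 1)*(d + 2)*(d + 7)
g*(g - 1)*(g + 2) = g^3 + g^2 - 2*g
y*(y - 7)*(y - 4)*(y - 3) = y^4 - 14*y^3 + 61*y^2 - 84*y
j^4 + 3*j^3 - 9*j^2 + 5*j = j*(j - 1)^2*(j + 5)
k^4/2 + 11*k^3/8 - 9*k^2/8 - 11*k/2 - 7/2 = (k/2 + 1/2)*(k - 2)*(k + 7/4)*(k + 2)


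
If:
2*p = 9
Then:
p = 9/2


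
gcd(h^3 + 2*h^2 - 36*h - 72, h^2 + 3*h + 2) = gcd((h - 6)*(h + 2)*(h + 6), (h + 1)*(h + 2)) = h + 2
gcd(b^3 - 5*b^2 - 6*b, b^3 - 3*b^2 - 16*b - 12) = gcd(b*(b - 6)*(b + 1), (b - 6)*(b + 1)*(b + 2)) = b^2 - 5*b - 6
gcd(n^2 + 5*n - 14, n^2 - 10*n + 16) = n - 2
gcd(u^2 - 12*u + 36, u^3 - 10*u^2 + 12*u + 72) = u^2 - 12*u + 36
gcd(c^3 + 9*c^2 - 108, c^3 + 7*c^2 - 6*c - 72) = c^2 + 3*c - 18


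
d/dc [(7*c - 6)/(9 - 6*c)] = 3/(4*c^2 - 12*c + 9)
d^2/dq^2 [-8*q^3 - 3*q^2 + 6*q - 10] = -48*q - 6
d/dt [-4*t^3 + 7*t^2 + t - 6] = -12*t^2 + 14*t + 1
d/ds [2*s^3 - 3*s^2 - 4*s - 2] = 6*s^2 - 6*s - 4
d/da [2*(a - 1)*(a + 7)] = 4*a + 12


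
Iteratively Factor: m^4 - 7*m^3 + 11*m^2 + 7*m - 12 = (m - 3)*(m^3 - 4*m^2 - m + 4) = (m - 3)*(m + 1)*(m^2 - 5*m + 4) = (m - 4)*(m - 3)*(m + 1)*(m - 1)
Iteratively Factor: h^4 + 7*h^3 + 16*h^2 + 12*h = (h + 2)*(h^3 + 5*h^2 + 6*h) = h*(h + 2)*(h^2 + 5*h + 6) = h*(h + 2)^2*(h + 3)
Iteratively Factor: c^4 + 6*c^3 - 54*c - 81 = (c - 3)*(c^3 + 9*c^2 + 27*c + 27) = (c - 3)*(c + 3)*(c^2 + 6*c + 9) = (c - 3)*(c + 3)^2*(c + 3)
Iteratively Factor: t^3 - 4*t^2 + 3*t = (t - 3)*(t^2 - t) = (t - 3)*(t - 1)*(t)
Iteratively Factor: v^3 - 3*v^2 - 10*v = (v + 2)*(v^2 - 5*v) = v*(v + 2)*(v - 5)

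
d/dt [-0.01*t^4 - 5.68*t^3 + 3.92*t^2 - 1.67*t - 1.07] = -0.04*t^3 - 17.04*t^2 + 7.84*t - 1.67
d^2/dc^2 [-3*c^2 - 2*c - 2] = -6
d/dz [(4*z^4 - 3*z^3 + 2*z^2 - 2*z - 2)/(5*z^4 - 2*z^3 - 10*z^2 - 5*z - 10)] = (7*z^6 - 100*z^5 + 4*z^4 - 98*z^3 + 48*z^2 - 80*z + 10)/(25*z^8 - 20*z^7 - 96*z^6 - 10*z^5 + 20*z^4 + 140*z^3 + 225*z^2 + 100*z + 100)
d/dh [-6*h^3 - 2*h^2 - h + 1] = -18*h^2 - 4*h - 1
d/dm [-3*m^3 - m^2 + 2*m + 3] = -9*m^2 - 2*m + 2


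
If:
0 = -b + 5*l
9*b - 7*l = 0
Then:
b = 0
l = 0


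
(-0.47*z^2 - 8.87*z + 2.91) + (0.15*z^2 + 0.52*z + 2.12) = -0.32*z^2 - 8.35*z + 5.03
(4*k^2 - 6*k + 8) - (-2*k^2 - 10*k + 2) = 6*k^2 + 4*k + 6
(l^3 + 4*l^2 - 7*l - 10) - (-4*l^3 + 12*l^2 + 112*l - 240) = 5*l^3 - 8*l^2 - 119*l + 230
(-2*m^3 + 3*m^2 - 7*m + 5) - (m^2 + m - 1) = -2*m^3 + 2*m^2 - 8*m + 6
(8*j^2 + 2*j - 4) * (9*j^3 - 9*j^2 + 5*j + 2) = 72*j^5 - 54*j^4 - 14*j^3 + 62*j^2 - 16*j - 8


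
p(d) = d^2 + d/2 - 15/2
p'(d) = 2*d + 1/2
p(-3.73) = 4.55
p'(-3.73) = -6.96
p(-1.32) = -6.42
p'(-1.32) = -2.14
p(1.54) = -4.36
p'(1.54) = 3.58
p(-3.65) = 4.00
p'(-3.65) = -6.80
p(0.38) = -7.17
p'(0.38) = 1.26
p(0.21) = -7.35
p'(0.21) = 0.92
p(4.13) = 11.62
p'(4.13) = 8.76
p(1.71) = -3.72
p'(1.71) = 3.92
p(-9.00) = 69.00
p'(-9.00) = -17.50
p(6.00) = 31.50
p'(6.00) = 12.50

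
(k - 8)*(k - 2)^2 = k^3 - 12*k^2 + 36*k - 32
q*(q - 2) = q^2 - 2*q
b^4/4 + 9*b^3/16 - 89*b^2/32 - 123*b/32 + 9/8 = (b/4 + 1)*(b - 3)*(b - 1/4)*(b + 3/2)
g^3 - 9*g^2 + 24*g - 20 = (g - 5)*(g - 2)^2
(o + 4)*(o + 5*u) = o^2 + 5*o*u + 4*o + 20*u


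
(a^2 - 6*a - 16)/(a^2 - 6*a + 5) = (a^2 - 6*a - 16)/(a^2 - 6*a + 5)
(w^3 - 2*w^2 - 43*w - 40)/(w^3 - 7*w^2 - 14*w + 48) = (w^2 + 6*w + 5)/(w^2 + w - 6)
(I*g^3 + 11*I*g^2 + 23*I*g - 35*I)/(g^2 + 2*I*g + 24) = I*(g^3 + 11*g^2 + 23*g - 35)/(g^2 + 2*I*g + 24)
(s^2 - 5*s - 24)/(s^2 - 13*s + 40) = (s + 3)/(s - 5)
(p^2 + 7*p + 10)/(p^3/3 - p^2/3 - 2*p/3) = 3*(p^2 + 7*p + 10)/(p*(p^2 - p - 2))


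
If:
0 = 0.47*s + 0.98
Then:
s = -2.09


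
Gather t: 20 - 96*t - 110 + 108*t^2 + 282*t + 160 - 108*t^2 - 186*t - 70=0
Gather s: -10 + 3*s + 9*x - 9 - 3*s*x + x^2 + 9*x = s*(3 - 3*x) + x^2 + 18*x - 19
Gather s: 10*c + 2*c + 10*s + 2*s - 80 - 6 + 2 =12*c + 12*s - 84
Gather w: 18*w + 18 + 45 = 18*w + 63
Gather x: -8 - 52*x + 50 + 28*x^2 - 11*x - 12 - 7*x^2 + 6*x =21*x^2 - 57*x + 30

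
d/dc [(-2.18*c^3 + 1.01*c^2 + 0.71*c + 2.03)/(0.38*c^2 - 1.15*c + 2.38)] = (-0.8284*c^4 + 5.014*c^3 - 16.9965*c^2 + 3.2648*c + 4.0243)/(0.1444*c^4 - 0.874*c^3 + 3.1313*c^2 - 5.474*c + 5.6644)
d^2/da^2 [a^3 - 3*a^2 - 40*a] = 6*a - 6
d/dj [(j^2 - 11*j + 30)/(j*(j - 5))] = 6/j^2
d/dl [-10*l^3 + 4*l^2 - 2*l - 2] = -30*l^2 + 8*l - 2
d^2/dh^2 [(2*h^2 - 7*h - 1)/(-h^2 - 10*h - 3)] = 2*(27*h^3 + 21*h^2 - 33*h - 131)/(h^6 + 30*h^5 + 309*h^4 + 1180*h^3 + 927*h^2 + 270*h + 27)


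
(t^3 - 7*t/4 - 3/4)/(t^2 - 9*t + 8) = (4*t^3 - 7*t - 3)/(4*(t^2 - 9*t + 8))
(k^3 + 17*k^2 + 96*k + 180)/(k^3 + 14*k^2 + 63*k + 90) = (k + 6)/(k + 3)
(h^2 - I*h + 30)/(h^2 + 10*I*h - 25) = (h - 6*I)/(h + 5*I)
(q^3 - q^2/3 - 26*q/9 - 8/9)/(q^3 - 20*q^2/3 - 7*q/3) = (3*q^2 - 2*q - 8)/(3*q*(q - 7))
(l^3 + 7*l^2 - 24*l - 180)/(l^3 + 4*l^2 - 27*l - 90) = (l + 6)/(l + 3)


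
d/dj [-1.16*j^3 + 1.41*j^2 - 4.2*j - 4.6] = -3.48*j^2 + 2.82*j - 4.2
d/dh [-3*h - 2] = -3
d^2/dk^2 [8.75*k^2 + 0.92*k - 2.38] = 17.5000000000000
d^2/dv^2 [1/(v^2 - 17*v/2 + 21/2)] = 4*(-4*v^2 + 34*v + (4*v - 17)^2 - 42)/(2*v^2 - 17*v + 21)^3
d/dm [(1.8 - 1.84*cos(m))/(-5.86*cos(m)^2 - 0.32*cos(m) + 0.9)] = (10.7824*cos(m)^2 - 21.096*cos(m) + 1.08)*sin(m)/(34.3396*cos(m)^4 + 3.7504*cos(m)^3 - 10.4456*cos(m)^2 - 0.576*cos(m) + 0.81)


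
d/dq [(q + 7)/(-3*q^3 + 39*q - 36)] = (-q^3 + 13*q + (q + 7)*(3*q^2 - 13) - 12)/(3*(q^3 - 13*q + 12)^2)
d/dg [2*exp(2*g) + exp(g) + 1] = (4*exp(g) + 1)*exp(g)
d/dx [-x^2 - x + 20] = -2*x - 1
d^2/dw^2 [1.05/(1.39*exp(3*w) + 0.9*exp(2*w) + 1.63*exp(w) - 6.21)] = (1.05*(4.17*exp(2*w) + 1.8*exp(w) + 1.63)*(8.34*exp(2*w) + 3.6*exp(w) + 3.26)*exp(w) - (13.1355*exp(2*w) + 3.78*exp(w) + 1.7115)*(1.39*exp(3*w) + 0.9*exp(2*w) + 1.63*exp(w) - 6.21))*exp(w)/(1.39*exp(3*w) + 0.9*exp(2*w) + 1.63*exp(w) - 6.21)^3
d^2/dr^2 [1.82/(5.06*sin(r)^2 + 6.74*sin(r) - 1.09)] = (-186.394208*sin(r)^4 - 186.210024*sin(r)^3 + 156.760968*sin(r)^2 + 359.049236*sin(r) + 185.43252)/(5.06*sin(r)^2 + 6.74*sin(r) - 1.09)^3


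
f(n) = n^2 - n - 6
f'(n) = 2*n - 1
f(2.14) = -3.56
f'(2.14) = 3.28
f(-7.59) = 59.20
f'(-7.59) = -16.18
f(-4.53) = 19.05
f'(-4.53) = -10.06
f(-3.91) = 13.20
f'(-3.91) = -8.82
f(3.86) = 5.04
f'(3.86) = 6.72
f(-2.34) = 1.82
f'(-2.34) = -5.68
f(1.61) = -5.02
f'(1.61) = 2.22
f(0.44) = -6.25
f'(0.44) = -0.12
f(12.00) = 126.00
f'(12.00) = 23.00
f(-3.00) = 6.00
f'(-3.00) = -7.00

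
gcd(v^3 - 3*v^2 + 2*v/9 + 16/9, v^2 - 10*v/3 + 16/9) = v - 8/3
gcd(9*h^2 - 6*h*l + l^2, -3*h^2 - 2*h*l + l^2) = 3*h - l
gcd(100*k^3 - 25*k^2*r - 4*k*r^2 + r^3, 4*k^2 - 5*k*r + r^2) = -4*k + r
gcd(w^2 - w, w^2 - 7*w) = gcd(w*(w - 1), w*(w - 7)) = w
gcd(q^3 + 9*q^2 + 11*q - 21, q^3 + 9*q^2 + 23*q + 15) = q + 3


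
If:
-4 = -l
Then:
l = 4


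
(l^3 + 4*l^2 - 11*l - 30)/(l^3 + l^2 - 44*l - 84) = (l^2 + 2*l - 15)/(l^2 - l - 42)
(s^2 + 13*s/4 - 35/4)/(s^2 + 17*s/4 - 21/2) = (s + 5)/(s + 6)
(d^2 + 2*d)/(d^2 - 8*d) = (d + 2)/(d - 8)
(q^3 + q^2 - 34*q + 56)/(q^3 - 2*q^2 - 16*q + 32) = (q + 7)/(q + 4)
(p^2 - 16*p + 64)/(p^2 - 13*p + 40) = (p - 8)/(p - 5)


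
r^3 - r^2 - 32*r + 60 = (r - 5)*(r - 2)*(r + 6)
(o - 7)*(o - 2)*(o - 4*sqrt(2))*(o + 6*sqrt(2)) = o^4 - 9*o^3 + 2*sqrt(2)*o^3 - 34*o^2 - 18*sqrt(2)*o^2 + 28*sqrt(2)*o + 432*o - 672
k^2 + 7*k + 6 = (k + 1)*(k + 6)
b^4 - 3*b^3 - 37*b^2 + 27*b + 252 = (b - 7)*(b - 3)*(b + 3)*(b + 4)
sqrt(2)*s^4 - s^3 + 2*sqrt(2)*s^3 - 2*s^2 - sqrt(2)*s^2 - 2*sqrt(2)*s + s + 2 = (s - 1)*(s + 2)*(s - sqrt(2)/2)*(sqrt(2)*s + sqrt(2))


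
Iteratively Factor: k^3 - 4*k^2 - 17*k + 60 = (k - 3)*(k^2 - k - 20) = (k - 3)*(k + 4)*(k - 5)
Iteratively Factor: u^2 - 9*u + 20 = (u - 4)*(u - 5)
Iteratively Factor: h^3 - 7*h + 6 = (h + 3)*(h^2 - 3*h + 2) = (h - 2)*(h + 3)*(h - 1)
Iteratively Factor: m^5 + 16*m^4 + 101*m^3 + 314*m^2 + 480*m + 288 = (m + 4)*(m^4 + 12*m^3 + 53*m^2 + 102*m + 72) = (m + 3)*(m + 4)*(m^3 + 9*m^2 + 26*m + 24) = (m + 2)*(m + 3)*(m + 4)*(m^2 + 7*m + 12) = (m + 2)*(m + 3)^2*(m + 4)*(m + 4)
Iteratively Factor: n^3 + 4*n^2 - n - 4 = (n + 1)*(n^2 + 3*n - 4) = (n - 1)*(n + 1)*(n + 4)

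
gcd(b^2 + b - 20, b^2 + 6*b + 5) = b + 5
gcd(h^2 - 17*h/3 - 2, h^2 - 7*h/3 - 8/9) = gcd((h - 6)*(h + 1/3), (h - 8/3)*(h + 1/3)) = h + 1/3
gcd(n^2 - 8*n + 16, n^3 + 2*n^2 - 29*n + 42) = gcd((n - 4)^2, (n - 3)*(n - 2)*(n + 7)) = 1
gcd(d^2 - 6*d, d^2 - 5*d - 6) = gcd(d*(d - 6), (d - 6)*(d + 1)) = d - 6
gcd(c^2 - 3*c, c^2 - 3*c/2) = c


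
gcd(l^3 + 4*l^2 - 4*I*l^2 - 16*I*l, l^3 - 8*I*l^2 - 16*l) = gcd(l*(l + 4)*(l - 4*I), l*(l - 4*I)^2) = l^2 - 4*I*l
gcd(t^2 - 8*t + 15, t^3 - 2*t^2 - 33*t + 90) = t^2 - 8*t + 15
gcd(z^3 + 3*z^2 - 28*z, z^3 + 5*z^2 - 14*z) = z^2 + 7*z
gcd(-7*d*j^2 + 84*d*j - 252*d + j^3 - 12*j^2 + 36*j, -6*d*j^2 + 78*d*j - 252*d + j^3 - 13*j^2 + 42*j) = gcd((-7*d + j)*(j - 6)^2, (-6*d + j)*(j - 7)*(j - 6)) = j - 6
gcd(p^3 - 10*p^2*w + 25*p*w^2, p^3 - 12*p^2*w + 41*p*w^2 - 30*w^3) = p - 5*w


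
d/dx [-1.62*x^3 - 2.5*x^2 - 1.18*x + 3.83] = -4.86*x^2 - 5.0*x - 1.18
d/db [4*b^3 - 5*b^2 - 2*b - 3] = 12*b^2 - 10*b - 2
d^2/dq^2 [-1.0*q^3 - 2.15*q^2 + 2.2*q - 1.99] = -6.0*q - 4.3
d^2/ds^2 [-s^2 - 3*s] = -2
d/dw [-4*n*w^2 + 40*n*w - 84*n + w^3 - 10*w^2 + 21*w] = -8*n*w + 40*n + 3*w^2 - 20*w + 21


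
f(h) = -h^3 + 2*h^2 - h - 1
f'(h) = -3*h^2 + 4*h - 1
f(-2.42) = 27.31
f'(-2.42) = -28.25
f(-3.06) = 49.44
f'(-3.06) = -41.33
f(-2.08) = 18.73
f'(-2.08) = -22.30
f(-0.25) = -0.61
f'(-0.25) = -2.19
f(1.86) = -2.38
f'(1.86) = -3.94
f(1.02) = -1.00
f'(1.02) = -0.04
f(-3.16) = 53.69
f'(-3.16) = -43.60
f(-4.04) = 101.62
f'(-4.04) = -66.12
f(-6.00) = 293.00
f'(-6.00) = -133.00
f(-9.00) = 899.00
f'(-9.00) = -280.00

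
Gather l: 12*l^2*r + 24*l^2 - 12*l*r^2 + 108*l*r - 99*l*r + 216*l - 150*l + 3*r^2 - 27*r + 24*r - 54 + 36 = l^2*(12*r + 24) + l*(-12*r^2 + 9*r + 66) + 3*r^2 - 3*r - 18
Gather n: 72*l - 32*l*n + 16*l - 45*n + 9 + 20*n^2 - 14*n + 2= 88*l + 20*n^2 + n*(-32*l - 59) + 11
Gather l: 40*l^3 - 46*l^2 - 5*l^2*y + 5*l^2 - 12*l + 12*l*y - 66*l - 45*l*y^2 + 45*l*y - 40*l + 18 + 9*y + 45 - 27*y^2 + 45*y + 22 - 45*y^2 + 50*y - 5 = 40*l^3 + l^2*(-5*y - 41) + l*(-45*y^2 + 57*y - 118) - 72*y^2 + 104*y + 80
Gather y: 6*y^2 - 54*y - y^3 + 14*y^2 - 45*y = -y^3 + 20*y^2 - 99*y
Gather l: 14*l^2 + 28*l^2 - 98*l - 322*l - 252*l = 42*l^2 - 672*l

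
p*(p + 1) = p^2 + p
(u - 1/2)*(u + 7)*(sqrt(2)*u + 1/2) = sqrt(2)*u^3 + u^2/2 + 13*sqrt(2)*u^2/2 - 7*sqrt(2)*u/2 + 13*u/4 - 7/4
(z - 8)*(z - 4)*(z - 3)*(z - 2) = z^4 - 17*z^3 + 98*z^2 - 232*z + 192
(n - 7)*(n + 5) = n^2 - 2*n - 35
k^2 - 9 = (k - 3)*(k + 3)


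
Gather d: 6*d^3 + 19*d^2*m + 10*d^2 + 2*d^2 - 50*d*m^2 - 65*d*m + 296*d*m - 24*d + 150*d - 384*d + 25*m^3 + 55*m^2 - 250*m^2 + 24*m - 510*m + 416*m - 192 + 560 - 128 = 6*d^3 + d^2*(19*m + 12) + d*(-50*m^2 + 231*m - 258) + 25*m^3 - 195*m^2 - 70*m + 240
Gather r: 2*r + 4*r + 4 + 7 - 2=6*r + 9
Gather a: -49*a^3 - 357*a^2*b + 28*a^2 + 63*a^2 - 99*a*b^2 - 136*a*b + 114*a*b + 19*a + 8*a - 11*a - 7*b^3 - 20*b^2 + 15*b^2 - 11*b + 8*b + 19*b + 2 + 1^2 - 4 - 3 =-49*a^3 + a^2*(91 - 357*b) + a*(-99*b^2 - 22*b + 16) - 7*b^3 - 5*b^2 + 16*b - 4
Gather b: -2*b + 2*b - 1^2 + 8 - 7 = 0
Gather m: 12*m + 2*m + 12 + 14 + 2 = 14*m + 28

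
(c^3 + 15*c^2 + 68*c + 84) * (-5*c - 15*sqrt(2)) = -5*c^4 - 75*c^3 - 15*sqrt(2)*c^3 - 340*c^2 - 225*sqrt(2)*c^2 - 1020*sqrt(2)*c - 420*c - 1260*sqrt(2)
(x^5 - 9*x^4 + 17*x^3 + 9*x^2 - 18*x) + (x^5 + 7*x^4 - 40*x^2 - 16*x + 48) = 2*x^5 - 2*x^4 + 17*x^3 - 31*x^2 - 34*x + 48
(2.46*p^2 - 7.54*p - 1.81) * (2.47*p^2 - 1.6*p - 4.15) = 6.0762*p^4 - 22.5598*p^3 - 2.6157*p^2 + 34.187*p + 7.5115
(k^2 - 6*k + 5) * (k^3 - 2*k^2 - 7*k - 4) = k^5 - 8*k^4 + 10*k^3 + 28*k^2 - 11*k - 20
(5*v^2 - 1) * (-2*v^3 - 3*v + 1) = -10*v^5 - 13*v^3 + 5*v^2 + 3*v - 1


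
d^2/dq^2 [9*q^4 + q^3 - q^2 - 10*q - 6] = 108*q^2 + 6*q - 2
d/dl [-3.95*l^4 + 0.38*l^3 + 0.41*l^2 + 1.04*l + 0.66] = -15.8*l^3 + 1.14*l^2 + 0.82*l + 1.04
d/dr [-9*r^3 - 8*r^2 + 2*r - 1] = -27*r^2 - 16*r + 2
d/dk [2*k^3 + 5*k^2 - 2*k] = 6*k^2 + 10*k - 2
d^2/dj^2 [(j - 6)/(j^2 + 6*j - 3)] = 2*(-3*j*(j^2 + 6*j - 3) + 4*(j - 6)*(j + 3)^2)/(j^2 + 6*j - 3)^3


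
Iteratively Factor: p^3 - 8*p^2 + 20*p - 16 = (p - 2)*(p^2 - 6*p + 8) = (p - 2)^2*(p - 4)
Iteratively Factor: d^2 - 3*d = (d)*(d - 3)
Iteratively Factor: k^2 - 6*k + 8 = (k - 2)*(k - 4)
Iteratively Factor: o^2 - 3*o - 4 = (o + 1)*(o - 4)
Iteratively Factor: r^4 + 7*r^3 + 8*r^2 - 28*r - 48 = (r + 3)*(r^3 + 4*r^2 - 4*r - 16) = (r - 2)*(r + 3)*(r^2 + 6*r + 8) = (r - 2)*(r + 2)*(r + 3)*(r + 4)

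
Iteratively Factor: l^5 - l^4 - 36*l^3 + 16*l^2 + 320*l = (l + 4)*(l^4 - 5*l^3 - 16*l^2 + 80*l) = (l - 5)*(l + 4)*(l^3 - 16*l) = (l - 5)*(l + 4)^2*(l^2 - 4*l) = l*(l - 5)*(l + 4)^2*(l - 4)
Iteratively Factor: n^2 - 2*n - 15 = (n + 3)*(n - 5)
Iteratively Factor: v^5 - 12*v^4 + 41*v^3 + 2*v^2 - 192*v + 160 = (v - 1)*(v^4 - 11*v^3 + 30*v^2 + 32*v - 160) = (v - 4)*(v - 1)*(v^3 - 7*v^2 + 2*v + 40) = (v - 4)*(v - 1)*(v + 2)*(v^2 - 9*v + 20) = (v - 4)^2*(v - 1)*(v + 2)*(v - 5)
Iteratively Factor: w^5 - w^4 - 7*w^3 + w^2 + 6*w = (w + 2)*(w^4 - 3*w^3 - w^2 + 3*w) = w*(w + 2)*(w^3 - 3*w^2 - w + 3) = w*(w - 3)*(w + 2)*(w^2 - 1) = w*(w - 3)*(w - 1)*(w + 2)*(w + 1)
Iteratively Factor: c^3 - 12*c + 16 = (c - 2)*(c^2 + 2*c - 8) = (c - 2)*(c + 4)*(c - 2)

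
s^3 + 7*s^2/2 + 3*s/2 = s*(s + 1/2)*(s + 3)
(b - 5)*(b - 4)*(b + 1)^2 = b^4 - 7*b^3 + 3*b^2 + 31*b + 20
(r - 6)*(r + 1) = r^2 - 5*r - 6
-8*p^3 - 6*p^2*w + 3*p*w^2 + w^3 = (-2*p + w)*(p + w)*(4*p + w)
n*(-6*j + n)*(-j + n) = 6*j^2*n - 7*j*n^2 + n^3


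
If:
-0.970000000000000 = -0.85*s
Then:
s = 1.14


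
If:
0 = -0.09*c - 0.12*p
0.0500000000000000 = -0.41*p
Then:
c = 0.16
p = -0.12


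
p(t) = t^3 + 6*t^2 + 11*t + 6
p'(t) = 3*t^2 + 12*t + 11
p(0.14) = 7.66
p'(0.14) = 12.74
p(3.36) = 148.63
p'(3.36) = 85.19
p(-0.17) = 4.30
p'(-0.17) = 9.05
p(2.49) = 86.03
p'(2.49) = 59.48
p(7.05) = 732.17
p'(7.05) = 244.71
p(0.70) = 16.98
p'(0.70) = 20.87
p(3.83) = 192.33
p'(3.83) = 100.97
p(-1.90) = -0.10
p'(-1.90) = -0.97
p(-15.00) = -2184.00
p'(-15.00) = 506.00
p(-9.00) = -336.00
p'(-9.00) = 146.00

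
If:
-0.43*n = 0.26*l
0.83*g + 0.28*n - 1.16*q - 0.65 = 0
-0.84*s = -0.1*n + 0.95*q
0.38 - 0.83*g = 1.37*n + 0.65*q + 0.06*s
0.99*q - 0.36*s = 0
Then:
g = 0.85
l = 0.39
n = -0.23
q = -0.01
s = -0.02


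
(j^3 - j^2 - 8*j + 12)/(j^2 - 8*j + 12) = (j^2 + j - 6)/(j - 6)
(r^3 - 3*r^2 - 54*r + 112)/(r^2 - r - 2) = (r^2 - r - 56)/(r + 1)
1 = 1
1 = 1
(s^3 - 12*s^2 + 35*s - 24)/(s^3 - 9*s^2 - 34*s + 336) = (s^2 - 4*s + 3)/(s^2 - s - 42)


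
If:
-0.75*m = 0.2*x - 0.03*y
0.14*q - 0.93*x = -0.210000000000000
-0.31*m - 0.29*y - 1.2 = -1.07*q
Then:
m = 0.0287852398328488*y - 0.104025801153635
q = 0.279367686306713*y + 1.09135701088072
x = 0.042055350626817*y + 0.39009675432613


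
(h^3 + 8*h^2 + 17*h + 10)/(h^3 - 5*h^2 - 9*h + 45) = (h^3 + 8*h^2 + 17*h + 10)/(h^3 - 5*h^2 - 9*h + 45)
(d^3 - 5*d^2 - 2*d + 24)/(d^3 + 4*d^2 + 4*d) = (d^2 - 7*d + 12)/(d*(d + 2))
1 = 1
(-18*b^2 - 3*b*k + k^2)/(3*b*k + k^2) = (-6*b + k)/k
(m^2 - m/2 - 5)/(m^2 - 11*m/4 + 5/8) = 4*(m + 2)/(4*m - 1)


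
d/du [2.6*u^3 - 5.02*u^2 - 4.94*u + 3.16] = 7.8*u^2 - 10.04*u - 4.94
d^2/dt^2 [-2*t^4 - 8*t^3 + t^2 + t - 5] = -24*t^2 - 48*t + 2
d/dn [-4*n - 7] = -4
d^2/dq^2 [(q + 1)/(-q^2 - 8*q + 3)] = 2*(-4*(q + 1)*(q + 4)^2 + 3*(q + 3)*(q^2 + 8*q - 3))/(q^2 + 8*q - 3)^3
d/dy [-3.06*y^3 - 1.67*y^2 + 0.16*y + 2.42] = -9.18*y^2 - 3.34*y + 0.16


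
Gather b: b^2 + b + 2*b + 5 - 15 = b^2 + 3*b - 10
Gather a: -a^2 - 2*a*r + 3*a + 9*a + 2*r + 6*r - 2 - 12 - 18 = -a^2 + a*(12 - 2*r) + 8*r - 32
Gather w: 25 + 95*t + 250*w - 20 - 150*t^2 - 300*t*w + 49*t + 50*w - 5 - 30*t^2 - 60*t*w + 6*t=-180*t^2 + 150*t + w*(300 - 360*t)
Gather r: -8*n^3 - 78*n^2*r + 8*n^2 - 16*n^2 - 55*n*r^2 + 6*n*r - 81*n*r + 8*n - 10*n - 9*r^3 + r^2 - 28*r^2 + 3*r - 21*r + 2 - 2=-8*n^3 - 8*n^2 - 2*n - 9*r^3 + r^2*(-55*n - 27) + r*(-78*n^2 - 75*n - 18)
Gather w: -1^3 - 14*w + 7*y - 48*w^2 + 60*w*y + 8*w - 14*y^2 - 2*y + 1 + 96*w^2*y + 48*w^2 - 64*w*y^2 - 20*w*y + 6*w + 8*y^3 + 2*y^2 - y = 96*w^2*y + w*(-64*y^2 + 40*y) + 8*y^3 - 12*y^2 + 4*y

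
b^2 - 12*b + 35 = (b - 7)*(b - 5)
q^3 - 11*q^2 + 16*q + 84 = (q - 7)*(q - 6)*(q + 2)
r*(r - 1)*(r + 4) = r^3 + 3*r^2 - 4*r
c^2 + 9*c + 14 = (c + 2)*(c + 7)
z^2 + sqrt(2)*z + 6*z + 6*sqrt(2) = (z + 6)*(z + sqrt(2))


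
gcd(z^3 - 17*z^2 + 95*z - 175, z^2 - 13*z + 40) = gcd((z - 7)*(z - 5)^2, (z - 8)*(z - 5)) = z - 5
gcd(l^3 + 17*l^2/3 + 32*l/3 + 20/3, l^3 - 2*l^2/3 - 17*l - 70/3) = l + 2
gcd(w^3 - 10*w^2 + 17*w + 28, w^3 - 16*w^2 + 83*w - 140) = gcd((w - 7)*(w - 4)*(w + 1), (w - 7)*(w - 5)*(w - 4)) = w^2 - 11*w + 28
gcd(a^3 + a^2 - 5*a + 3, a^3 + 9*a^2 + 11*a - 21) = a^2 + 2*a - 3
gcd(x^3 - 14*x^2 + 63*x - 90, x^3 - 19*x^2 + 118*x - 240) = x^2 - 11*x + 30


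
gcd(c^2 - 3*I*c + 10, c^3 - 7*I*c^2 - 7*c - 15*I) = c - 5*I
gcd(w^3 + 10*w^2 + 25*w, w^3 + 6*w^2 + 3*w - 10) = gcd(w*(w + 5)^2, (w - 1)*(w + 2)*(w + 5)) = w + 5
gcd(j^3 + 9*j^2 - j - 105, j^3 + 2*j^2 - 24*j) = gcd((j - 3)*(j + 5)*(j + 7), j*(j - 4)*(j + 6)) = 1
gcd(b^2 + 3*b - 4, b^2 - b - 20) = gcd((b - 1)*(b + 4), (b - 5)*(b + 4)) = b + 4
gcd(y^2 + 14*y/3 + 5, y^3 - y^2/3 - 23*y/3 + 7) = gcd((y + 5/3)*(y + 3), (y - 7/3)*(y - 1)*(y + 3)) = y + 3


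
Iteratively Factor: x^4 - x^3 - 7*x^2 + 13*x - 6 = (x + 3)*(x^3 - 4*x^2 + 5*x - 2) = (x - 1)*(x + 3)*(x^2 - 3*x + 2) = (x - 1)^2*(x + 3)*(x - 2)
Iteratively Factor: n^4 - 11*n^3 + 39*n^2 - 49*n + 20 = (n - 1)*(n^3 - 10*n^2 + 29*n - 20) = (n - 5)*(n - 1)*(n^2 - 5*n + 4) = (n - 5)*(n - 1)^2*(n - 4)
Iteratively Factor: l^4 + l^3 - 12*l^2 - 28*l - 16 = (l - 4)*(l^3 + 5*l^2 + 8*l + 4) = (l - 4)*(l + 2)*(l^2 + 3*l + 2) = (l - 4)*(l + 2)^2*(l + 1)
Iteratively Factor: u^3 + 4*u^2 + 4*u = (u + 2)*(u^2 + 2*u) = (u + 2)^2*(u)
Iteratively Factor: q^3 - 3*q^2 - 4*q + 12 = (q + 2)*(q^2 - 5*q + 6) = (q - 3)*(q + 2)*(q - 2)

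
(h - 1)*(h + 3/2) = h^2 + h/2 - 3/2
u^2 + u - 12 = (u - 3)*(u + 4)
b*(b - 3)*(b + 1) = b^3 - 2*b^2 - 3*b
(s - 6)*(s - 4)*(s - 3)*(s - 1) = s^4 - 14*s^3 + 67*s^2 - 126*s + 72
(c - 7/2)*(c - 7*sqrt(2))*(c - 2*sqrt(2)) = c^3 - 9*sqrt(2)*c^2 - 7*c^2/2 + 28*c + 63*sqrt(2)*c/2 - 98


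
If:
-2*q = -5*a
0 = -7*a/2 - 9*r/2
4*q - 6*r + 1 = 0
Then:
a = -3/44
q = -15/88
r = 7/132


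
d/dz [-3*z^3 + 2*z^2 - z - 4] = -9*z^2 + 4*z - 1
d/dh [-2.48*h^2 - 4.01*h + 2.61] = -4.96*h - 4.01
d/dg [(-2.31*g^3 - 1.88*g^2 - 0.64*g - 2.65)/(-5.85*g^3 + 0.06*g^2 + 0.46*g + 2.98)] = (-11.1366*g^4 - 9.6132*g^3 - 67.9853*g^2 - 10.8868*g - 0.6882)/(34.2225*g^6 - 0.702*g^5 - 5.3784*g^4 - 34.8108*g^3 + 0.5692*g^2 + 2.7416*g + 8.8804)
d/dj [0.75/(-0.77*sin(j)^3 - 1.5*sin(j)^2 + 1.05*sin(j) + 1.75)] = (1.7325*sin(j)^2 + 2.25*sin(j) - 0.7875)*cos(j)/(0.77*sin(j)^3 + 1.5*sin(j)^2 - 1.05*sin(j) - 1.75)^2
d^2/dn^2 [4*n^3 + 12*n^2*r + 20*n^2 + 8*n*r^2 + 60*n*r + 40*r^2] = 24*n + 24*r + 40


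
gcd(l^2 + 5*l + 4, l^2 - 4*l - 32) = l + 4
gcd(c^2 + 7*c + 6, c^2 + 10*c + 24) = c + 6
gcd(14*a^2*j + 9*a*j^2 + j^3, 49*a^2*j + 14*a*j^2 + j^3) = 7*a*j + j^2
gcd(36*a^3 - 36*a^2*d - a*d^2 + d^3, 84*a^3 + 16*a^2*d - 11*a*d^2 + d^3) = 6*a - d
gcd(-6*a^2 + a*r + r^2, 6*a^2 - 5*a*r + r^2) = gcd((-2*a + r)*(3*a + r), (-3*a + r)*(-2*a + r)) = -2*a + r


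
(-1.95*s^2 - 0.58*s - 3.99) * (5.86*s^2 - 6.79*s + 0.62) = -11.427*s^4 + 9.8417*s^3 - 20.6522*s^2 + 26.7325*s - 2.4738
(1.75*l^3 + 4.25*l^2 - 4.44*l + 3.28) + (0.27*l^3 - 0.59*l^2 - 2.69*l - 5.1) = 2.02*l^3 + 3.66*l^2 - 7.13*l - 1.82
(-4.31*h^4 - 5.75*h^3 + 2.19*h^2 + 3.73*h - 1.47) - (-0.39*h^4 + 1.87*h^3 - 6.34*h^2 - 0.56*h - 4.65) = -3.92*h^4 - 7.62*h^3 + 8.53*h^2 + 4.29*h + 3.18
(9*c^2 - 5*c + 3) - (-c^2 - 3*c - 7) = 10*c^2 - 2*c + 10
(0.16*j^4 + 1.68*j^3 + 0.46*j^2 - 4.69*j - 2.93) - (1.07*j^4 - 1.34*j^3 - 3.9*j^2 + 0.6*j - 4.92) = -0.91*j^4 + 3.02*j^3 + 4.36*j^2 - 5.29*j + 1.99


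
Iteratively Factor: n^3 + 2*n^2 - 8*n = (n + 4)*(n^2 - 2*n) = (n - 2)*(n + 4)*(n)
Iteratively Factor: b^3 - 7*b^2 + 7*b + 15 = (b + 1)*(b^2 - 8*b + 15) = (b - 5)*(b + 1)*(b - 3)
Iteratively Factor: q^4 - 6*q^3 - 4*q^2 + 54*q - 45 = (q + 3)*(q^3 - 9*q^2 + 23*q - 15) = (q - 3)*(q + 3)*(q^2 - 6*q + 5) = (q - 5)*(q - 3)*(q + 3)*(q - 1)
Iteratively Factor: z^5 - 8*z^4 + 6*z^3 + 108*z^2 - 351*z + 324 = (z - 3)*(z^4 - 5*z^3 - 9*z^2 + 81*z - 108) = (z - 3)^2*(z^3 - 2*z^2 - 15*z + 36) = (z - 3)^2*(z + 4)*(z^2 - 6*z + 9) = (z - 3)^3*(z + 4)*(z - 3)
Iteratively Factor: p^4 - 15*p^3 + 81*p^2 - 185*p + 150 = (p - 5)*(p^3 - 10*p^2 + 31*p - 30) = (p - 5)*(p - 3)*(p^2 - 7*p + 10) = (p - 5)^2*(p - 3)*(p - 2)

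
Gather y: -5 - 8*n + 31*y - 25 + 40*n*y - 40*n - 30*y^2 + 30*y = -48*n - 30*y^2 + y*(40*n + 61) - 30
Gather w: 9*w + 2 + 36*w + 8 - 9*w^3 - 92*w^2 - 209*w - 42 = -9*w^3 - 92*w^2 - 164*w - 32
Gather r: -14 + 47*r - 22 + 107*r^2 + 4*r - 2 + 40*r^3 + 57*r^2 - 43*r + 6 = 40*r^3 + 164*r^2 + 8*r - 32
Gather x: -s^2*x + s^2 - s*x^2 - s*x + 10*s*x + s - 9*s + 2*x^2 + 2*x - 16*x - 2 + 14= s^2 - 8*s + x^2*(2 - s) + x*(-s^2 + 9*s - 14) + 12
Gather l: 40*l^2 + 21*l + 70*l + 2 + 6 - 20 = 40*l^2 + 91*l - 12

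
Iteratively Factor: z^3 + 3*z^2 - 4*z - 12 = (z - 2)*(z^2 + 5*z + 6) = (z - 2)*(z + 2)*(z + 3)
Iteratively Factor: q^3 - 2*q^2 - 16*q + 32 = (q - 4)*(q^2 + 2*q - 8) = (q - 4)*(q - 2)*(q + 4)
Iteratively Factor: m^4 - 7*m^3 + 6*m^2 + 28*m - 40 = (m + 2)*(m^3 - 9*m^2 + 24*m - 20) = (m - 2)*(m + 2)*(m^2 - 7*m + 10) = (m - 5)*(m - 2)*(m + 2)*(m - 2)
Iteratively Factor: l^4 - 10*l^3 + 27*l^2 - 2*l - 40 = (l - 2)*(l^3 - 8*l^2 + 11*l + 20) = (l - 2)*(l + 1)*(l^2 - 9*l + 20) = (l - 5)*(l - 2)*(l + 1)*(l - 4)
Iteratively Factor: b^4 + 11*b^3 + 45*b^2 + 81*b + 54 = (b + 3)*(b^3 + 8*b^2 + 21*b + 18) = (b + 2)*(b + 3)*(b^2 + 6*b + 9) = (b + 2)*(b + 3)^2*(b + 3)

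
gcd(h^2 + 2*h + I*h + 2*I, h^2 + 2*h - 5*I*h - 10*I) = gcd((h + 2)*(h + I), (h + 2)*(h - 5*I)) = h + 2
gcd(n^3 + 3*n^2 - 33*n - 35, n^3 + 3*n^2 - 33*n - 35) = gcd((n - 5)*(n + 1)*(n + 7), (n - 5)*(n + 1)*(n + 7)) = n^3 + 3*n^2 - 33*n - 35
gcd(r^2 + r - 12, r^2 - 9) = r - 3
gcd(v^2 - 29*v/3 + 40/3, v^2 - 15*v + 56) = v - 8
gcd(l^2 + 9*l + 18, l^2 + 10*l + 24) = l + 6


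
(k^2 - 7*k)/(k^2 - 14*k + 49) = k/(k - 7)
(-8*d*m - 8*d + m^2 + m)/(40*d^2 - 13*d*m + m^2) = (-m - 1)/(5*d - m)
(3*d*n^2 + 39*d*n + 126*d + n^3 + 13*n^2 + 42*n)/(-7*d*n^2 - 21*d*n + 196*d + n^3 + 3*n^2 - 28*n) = (-3*d*n - 18*d - n^2 - 6*n)/(7*d*n - 28*d - n^2 + 4*n)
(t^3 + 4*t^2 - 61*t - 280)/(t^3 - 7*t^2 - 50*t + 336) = (t + 5)/(t - 6)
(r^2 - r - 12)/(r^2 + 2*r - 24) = (r + 3)/(r + 6)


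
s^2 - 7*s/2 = s*(s - 7/2)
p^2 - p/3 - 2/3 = (p - 1)*(p + 2/3)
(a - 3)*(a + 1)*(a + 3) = a^3 + a^2 - 9*a - 9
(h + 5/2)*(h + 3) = h^2 + 11*h/2 + 15/2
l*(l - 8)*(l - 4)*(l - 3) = l^4 - 15*l^3 + 68*l^2 - 96*l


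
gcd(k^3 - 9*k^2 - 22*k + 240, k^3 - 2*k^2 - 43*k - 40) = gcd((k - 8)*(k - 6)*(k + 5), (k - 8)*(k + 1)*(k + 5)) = k^2 - 3*k - 40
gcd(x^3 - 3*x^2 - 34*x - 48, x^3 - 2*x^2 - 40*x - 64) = x^2 - 6*x - 16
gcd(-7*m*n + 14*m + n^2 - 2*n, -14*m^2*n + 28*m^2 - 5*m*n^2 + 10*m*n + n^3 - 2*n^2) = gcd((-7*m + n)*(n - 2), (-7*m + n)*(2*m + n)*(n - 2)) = 7*m*n - 14*m - n^2 + 2*n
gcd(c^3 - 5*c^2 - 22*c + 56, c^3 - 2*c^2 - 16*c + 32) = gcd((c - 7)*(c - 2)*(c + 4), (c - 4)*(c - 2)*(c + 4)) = c^2 + 2*c - 8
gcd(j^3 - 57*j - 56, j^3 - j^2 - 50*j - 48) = j^2 - 7*j - 8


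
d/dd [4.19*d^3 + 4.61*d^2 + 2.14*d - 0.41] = 12.57*d^2 + 9.22*d + 2.14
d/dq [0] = 0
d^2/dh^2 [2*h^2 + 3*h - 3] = 4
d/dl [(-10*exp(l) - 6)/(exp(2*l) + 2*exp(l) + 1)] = (10*exp(l) + 2)*exp(l)/(exp(3*l) + 3*exp(2*l) + 3*exp(l) + 1)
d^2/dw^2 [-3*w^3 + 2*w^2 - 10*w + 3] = 4 - 18*w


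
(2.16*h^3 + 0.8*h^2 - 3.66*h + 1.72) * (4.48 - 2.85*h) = -6.156*h^4 + 7.3968*h^3 + 14.015*h^2 - 21.2988*h + 7.7056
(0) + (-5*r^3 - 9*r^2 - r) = -5*r^3 - 9*r^2 - r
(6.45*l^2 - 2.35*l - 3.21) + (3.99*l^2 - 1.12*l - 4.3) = 10.44*l^2 - 3.47*l - 7.51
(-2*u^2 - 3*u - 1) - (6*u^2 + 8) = -8*u^2 - 3*u - 9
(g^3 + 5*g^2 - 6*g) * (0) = 0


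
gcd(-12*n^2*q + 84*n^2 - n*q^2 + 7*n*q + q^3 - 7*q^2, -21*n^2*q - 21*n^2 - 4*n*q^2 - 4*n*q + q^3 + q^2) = 3*n + q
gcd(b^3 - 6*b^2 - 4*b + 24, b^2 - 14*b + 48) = b - 6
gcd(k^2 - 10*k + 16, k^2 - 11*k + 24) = k - 8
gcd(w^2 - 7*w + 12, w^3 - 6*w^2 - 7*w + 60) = w - 4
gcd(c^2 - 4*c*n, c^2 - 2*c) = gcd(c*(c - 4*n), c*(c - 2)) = c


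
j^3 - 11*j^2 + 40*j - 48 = (j - 4)^2*(j - 3)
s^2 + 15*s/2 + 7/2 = (s + 1/2)*(s + 7)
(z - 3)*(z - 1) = z^2 - 4*z + 3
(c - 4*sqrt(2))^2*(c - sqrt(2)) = c^3 - 9*sqrt(2)*c^2 + 48*c - 32*sqrt(2)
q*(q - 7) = q^2 - 7*q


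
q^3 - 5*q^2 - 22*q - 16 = (q - 8)*(q + 1)*(q + 2)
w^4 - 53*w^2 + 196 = (w - 7)*(w - 2)*(w + 2)*(w + 7)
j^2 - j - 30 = (j - 6)*(j + 5)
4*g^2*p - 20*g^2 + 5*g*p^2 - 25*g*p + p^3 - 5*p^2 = (g + p)*(4*g + p)*(p - 5)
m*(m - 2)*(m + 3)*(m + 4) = m^4 + 5*m^3 - 2*m^2 - 24*m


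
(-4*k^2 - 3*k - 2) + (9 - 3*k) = -4*k^2 - 6*k + 7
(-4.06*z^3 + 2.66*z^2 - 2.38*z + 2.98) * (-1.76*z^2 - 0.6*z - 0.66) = 7.1456*z^5 - 2.2456*z^4 + 5.2724*z^3 - 5.5724*z^2 - 0.2172*z - 1.9668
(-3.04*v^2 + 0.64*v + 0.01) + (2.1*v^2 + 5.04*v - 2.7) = -0.94*v^2 + 5.68*v - 2.69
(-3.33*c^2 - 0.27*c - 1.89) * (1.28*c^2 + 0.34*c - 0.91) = -4.2624*c^4 - 1.4778*c^3 + 0.5193*c^2 - 0.3969*c + 1.7199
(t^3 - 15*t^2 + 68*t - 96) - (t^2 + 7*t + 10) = t^3 - 16*t^2 + 61*t - 106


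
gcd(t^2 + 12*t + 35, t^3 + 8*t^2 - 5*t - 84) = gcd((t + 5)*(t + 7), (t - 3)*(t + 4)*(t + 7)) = t + 7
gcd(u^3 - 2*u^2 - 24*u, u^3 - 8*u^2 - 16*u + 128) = u + 4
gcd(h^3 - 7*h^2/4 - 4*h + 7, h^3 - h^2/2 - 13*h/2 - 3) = h + 2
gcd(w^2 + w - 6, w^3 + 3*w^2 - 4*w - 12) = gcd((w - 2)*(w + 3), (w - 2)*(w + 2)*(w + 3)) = w^2 + w - 6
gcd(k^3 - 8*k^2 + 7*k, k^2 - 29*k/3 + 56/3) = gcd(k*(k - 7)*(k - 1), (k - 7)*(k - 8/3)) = k - 7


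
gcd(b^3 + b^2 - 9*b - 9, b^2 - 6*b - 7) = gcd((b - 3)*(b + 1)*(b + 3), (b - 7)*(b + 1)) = b + 1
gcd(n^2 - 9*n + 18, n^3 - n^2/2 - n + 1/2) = 1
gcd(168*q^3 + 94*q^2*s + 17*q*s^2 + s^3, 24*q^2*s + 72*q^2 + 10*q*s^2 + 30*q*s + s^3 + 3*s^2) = 24*q^2 + 10*q*s + s^2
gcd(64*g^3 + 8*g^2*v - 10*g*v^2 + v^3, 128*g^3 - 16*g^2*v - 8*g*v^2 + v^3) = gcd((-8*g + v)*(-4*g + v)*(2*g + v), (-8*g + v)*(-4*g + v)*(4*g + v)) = 32*g^2 - 12*g*v + v^2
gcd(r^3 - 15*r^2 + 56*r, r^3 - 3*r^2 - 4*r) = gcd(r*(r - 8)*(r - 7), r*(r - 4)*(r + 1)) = r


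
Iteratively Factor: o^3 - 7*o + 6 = (o - 1)*(o^2 + o - 6) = (o - 1)*(o + 3)*(o - 2)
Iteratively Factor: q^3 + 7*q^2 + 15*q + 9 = (q + 1)*(q^2 + 6*q + 9) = (q + 1)*(q + 3)*(q + 3)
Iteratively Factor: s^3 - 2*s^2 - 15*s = (s + 3)*(s^2 - 5*s) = (s - 5)*(s + 3)*(s)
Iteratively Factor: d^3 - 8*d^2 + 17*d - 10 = (d - 2)*(d^2 - 6*d + 5) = (d - 5)*(d - 2)*(d - 1)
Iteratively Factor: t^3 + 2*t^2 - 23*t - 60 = (t + 3)*(t^2 - t - 20) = (t + 3)*(t + 4)*(t - 5)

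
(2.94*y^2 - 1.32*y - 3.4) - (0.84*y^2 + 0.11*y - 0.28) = 2.1*y^2 - 1.43*y - 3.12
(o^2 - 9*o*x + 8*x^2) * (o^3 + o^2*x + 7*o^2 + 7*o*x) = o^5 - 8*o^4*x + 7*o^4 - o^3*x^2 - 56*o^3*x + 8*o^2*x^3 - 7*o^2*x^2 + 56*o*x^3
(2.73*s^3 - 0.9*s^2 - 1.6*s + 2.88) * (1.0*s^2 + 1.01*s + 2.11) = 2.73*s^5 + 1.8573*s^4 + 3.2513*s^3 - 0.635*s^2 - 0.4672*s + 6.0768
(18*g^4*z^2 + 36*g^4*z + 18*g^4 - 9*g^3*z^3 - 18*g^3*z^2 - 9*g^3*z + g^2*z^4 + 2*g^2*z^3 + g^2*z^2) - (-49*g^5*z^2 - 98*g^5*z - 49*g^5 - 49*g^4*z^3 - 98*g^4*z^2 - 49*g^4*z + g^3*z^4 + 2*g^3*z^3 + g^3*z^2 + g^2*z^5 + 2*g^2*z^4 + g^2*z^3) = 49*g^5*z^2 + 98*g^5*z + 49*g^5 + 49*g^4*z^3 + 116*g^4*z^2 + 85*g^4*z + 18*g^4 - g^3*z^4 - 11*g^3*z^3 - 19*g^3*z^2 - 9*g^3*z - g^2*z^5 - g^2*z^4 + g^2*z^3 + g^2*z^2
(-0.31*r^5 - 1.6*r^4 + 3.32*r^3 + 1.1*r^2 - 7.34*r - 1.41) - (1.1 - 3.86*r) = -0.31*r^5 - 1.6*r^4 + 3.32*r^3 + 1.1*r^2 - 3.48*r - 2.51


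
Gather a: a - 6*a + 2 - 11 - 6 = -5*a - 15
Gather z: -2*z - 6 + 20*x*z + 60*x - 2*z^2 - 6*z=60*x - 2*z^2 + z*(20*x - 8) - 6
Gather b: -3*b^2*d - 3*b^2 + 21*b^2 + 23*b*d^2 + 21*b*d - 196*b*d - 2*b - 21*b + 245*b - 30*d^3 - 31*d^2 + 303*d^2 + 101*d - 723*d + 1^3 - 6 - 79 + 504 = b^2*(18 - 3*d) + b*(23*d^2 - 175*d + 222) - 30*d^3 + 272*d^2 - 622*d + 420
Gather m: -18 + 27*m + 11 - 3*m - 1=24*m - 8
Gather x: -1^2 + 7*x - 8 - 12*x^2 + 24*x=-12*x^2 + 31*x - 9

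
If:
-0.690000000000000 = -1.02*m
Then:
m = 0.68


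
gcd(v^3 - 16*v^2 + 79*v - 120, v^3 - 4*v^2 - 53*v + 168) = v^2 - 11*v + 24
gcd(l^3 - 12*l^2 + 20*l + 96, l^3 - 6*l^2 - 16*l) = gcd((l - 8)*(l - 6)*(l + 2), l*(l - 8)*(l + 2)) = l^2 - 6*l - 16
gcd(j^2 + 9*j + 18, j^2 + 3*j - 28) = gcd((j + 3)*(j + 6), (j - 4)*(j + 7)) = 1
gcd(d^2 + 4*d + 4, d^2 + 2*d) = d + 2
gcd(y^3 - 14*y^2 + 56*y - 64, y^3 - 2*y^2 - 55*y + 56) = y - 8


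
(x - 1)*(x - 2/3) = x^2 - 5*x/3 + 2/3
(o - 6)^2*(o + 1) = o^3 - 11*o^2 + 24*o + 36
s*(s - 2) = s^2 - 2*s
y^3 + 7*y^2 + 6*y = y*(y + 1)*(y + 6)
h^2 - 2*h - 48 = (h - 8)*(h + 6)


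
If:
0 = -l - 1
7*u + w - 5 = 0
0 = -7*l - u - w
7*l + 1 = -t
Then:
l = -1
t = 6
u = -1/3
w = 22/3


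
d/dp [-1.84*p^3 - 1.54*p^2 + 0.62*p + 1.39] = -5.52*p^2 - 3.08*p + 0.62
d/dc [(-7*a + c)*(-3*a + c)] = -10*a + 2*c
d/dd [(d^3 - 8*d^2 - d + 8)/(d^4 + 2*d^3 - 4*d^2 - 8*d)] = (-d^5 + 18*d^4 - 21*d^3 - 2*d^2 + 16*d + 32)/(d^2*(d^5 + 2*d^4 - 8*d^3 - 16*d^2 + 16*d + 32))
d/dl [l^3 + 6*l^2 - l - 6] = 3*l^2 + 12*l - 1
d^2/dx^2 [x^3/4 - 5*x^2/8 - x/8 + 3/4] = 3*x/2 - 5/4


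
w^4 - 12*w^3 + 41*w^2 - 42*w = w*(w - 7)*(w - 3)*(w - 2)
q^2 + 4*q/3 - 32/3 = (q - 8/3)*(q + 4)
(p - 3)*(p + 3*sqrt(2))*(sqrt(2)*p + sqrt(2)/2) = sqrt(2)*p^3 - 5*sqrt(2)*p^2/2 + 6*p^2 - 15*p - 3*sqrt(2)*p/2 - 9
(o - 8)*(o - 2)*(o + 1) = o^3 - 9*o^2 + 6*o + 16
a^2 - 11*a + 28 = (a - 7)*(a - 4)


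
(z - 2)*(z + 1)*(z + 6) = z^3 + 5*z^2 - 8*z - 12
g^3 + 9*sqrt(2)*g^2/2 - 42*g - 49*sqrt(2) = (g - 7*sqrt(2)/2)*(g + sqrt(2))*(g + 7*sqrt(2))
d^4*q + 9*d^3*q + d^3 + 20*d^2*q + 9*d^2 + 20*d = d*(d + 4)*(d + 5)*(d*q + 1)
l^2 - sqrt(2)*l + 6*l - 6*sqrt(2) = (l + 6)*(l - sqrt(2))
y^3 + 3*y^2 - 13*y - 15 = (y - 3)*(y + 1)*(y + 5)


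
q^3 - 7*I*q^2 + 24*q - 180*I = (q - 6*I)^2*(q + 5*I)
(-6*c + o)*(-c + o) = 6*c^2 - 7*c*o + o^2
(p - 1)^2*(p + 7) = p^3 + 5*p^2 - 13*p + 7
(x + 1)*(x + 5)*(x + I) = x^3 + 6*x^2 + I*x^2 + 5*x + 6*I*x + 5*I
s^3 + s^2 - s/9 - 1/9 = (s - 1/3)*(s + 1/3)*(s + 1)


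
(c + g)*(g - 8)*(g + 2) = c*g^2 - 6*c*g - 16*c + g^3 - 6*g^2 - 16*g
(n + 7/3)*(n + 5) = n^2 + 22*n/3 + 35/3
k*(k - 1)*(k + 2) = k^3 + k^2 - 2*k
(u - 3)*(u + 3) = u^2 - 9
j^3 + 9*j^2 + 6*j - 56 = (j - 2)*(j + 4)*(j + 7)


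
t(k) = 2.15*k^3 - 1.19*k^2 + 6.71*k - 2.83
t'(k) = 6.45*k^2 - 2.38*k + 6.71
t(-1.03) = -13.35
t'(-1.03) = 16.00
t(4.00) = 142.57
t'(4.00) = 100.39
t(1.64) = 14.46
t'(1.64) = 20.15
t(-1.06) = -13.84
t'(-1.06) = 16.48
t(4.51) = 200.46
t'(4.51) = 127.17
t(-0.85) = -10.71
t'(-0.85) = 13.39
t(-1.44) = -21.38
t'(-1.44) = 23.51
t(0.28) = -1.00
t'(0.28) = 6.55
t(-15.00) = -7627.48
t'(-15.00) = 1493.66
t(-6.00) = -550.33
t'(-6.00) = 253.19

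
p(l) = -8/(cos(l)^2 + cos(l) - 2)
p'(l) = -8*(2*sin(l)*cos(l) + sin(l))/(cos(l)^2 + cos(l) - 2)^2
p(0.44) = 28.92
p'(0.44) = -125.06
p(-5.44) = 8.96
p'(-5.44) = -17.47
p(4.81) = 4.23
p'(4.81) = 2.65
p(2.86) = 3.93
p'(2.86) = 0.49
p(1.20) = 5.31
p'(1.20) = -5.67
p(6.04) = 91.53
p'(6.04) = 741.60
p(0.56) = 18.39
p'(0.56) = -60.54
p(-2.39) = 3.64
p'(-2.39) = -0.52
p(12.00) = 18.02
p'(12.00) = 58.51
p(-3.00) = 3.98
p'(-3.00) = -0.27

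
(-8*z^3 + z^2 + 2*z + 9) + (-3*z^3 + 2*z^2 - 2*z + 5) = -11*z^3 + 3*z^2 + 14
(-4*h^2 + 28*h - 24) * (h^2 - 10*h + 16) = -4*h^4 + 68*h^3 - 368*h^2 + 688*h - 384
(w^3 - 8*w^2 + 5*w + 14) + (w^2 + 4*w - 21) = w^3 - 7*w^2 + 9*w - 7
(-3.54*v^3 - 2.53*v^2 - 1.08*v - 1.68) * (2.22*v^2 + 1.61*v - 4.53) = -7.8588*v^5 - 11.316*v^4 + 9.5653*v^3 + 5.9925*v^2 + 2.1876*v + 7.6104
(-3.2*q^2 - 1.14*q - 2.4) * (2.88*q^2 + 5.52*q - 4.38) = -9.216*q^4 - 20.9472*q^3 + 0.811200000000001*q^2 - 8.2548*q + 10.512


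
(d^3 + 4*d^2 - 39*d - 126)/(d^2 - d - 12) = (d^2 + d - 42)/(d - 4)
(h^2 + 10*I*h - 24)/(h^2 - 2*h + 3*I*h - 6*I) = (h^2 + 10*I*h - 24)/(h^2 + h*(-2 + 3*I) - 6*I)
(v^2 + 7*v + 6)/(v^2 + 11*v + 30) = (v + 1)/(v + 5)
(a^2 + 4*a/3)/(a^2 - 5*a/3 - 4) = a/(a - 3)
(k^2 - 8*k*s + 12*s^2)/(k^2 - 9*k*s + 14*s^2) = (-k + 6*s)/(-k + 7*s)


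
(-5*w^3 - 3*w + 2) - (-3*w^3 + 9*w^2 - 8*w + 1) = -2*w^3 - 9*w^2 + 5*w + 1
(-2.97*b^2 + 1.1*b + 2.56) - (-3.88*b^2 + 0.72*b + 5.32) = 0.91*b^2 + 0.38*b - 2.76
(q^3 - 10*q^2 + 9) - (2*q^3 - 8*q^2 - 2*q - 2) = -q^3 - 2*q^2 + 2*q + 11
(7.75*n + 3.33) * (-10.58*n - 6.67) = -81.995*n^2 - 86.9239*n - 22.2111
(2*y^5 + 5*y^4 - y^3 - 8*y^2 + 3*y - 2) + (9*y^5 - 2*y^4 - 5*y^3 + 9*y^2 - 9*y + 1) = 11*y^5 + 3*y^4 - 6*y^3 + y^2 - 6*y - 1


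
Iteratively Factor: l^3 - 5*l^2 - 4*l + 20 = (l + 2)*(l^2 - 7*l + 10) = (l - 5)*(l + 2)*(l - 2)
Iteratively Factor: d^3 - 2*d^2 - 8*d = (d + 2)*(d^2 - 4*d) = d*(d + 2)*(d - 4)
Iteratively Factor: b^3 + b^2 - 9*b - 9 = (b + 3)*(b^2 - 2*b - 3) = (b - 3)*(b + 3)*(b + 1)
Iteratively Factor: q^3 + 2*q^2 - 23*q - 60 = (q + 4)*(q^2 - 2*q - 15) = (q + 3)*(q + 4)*(q - 5)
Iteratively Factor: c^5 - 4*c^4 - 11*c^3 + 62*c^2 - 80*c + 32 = (c - 1)*(c^4 - 3*c^3 - 14*c^2 + 48*c - 32) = (c - 2)*(c - 1)*(c^3 - c^2 - 16*c + 16) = (c - 2)*(c - 1)^2*(c^2 - 16) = (c - 2)*(c - 1)^2*(c + 4)*(c - 4)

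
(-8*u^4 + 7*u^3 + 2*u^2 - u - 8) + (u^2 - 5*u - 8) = -8*u^4 + 7*u^3 + 3*u^2 - 6*u - 16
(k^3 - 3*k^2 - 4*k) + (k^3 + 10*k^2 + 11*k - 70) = 2*k^3 + 7*k^2 + 7*k - 70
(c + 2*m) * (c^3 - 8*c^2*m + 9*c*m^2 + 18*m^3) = c^4 - 6*c^3*m - 7*c^2*m^2 + 36*c*m^3 + 36*m^4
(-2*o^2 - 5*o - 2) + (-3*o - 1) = -2*o^2 - 8*o - 3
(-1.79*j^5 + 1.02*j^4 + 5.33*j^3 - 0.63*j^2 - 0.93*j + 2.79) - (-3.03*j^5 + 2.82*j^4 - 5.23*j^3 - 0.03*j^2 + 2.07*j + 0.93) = 1.24*j^5 - 1.8*j^4 + 10.56*j^3 - 0.6*j^2 - 3.0*j + 1.86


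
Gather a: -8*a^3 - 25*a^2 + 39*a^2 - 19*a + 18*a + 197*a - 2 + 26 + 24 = -8*a^3 + 14*a^2 + 196*a + 48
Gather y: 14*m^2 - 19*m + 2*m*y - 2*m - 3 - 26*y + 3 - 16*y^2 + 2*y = 14*m^2 - 21*m - 16*y^2 + y*(2*m - 24)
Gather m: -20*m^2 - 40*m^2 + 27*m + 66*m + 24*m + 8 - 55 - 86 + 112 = -60*m^2 + 117*m - 21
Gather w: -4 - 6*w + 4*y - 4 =-6*w + 4*y - 8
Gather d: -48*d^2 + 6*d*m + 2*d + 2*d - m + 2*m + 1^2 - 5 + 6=-48*d^2 + d*(6*m + 4) + m + 2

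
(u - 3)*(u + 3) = u^2 - 9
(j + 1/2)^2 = j^2 + j + 1/4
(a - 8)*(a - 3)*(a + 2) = a^3 - 9*a^2 + 2*a + 48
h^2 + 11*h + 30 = (h + 5)*(h + 6)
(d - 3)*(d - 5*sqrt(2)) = d^2 - 5*sqrt(2)*d - 3*d + 15*sqrt(2)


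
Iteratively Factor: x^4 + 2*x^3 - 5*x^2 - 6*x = (x)*(x^3 + 2*x^2 - 5*x - 6) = x*(x + 1)*(x^2 + x - 6) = x*(x - 2)*(x + 1)*(x + 3)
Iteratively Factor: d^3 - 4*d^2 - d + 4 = (d - 1)*(d^2 - 3*d - 4) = (d - 1)*(d + 1)*(d - 4)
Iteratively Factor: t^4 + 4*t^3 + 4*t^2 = (t)*(t^3 + 4*t^2 + 4*t) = t*(t + 2)*(t^2 + 2*t) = t^2*(t + 2)*(t + 2)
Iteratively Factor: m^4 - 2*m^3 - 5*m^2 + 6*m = (m + 2)*(m^3 - 4*m^2 + 3*m) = (m - 3)*(m + 2)*(m^2 - m) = (m - 3)*(m - 1)*(m + 2)*(m)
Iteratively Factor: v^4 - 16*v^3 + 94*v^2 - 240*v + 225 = (v - 3)*(v^3 - 13*v^2 + 55*v - 75) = (v - 5)*(v - 3)*(v^2 - 8*v + 15) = (v - 5)^2*(v - 3)*(v - 3)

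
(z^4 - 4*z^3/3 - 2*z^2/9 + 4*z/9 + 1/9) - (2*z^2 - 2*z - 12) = z^4 - 4*z^3/3 - 20*z^2/9 + 22*z/9 + 109/9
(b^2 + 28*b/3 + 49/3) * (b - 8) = b^3 + 4*b^2/3 - 175*b/3 - 392/3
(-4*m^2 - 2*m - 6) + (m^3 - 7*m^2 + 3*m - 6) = m^3 - 11*m^2 + m - 12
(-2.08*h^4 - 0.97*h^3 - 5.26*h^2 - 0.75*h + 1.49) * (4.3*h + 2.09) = -8.944*h^5 - 8.5182*h^4 - 24.6453*h^3 - 14.2184*h^2 + 4.8395*h + 3.1141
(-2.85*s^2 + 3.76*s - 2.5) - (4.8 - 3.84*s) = -2.85*s^2 + 7.6*s - 7.3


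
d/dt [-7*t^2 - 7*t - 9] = -14*t - 7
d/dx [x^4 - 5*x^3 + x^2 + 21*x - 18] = 4*x^3 - 15*x^2 + 2*x + 21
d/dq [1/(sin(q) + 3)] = -cos(q)/(sin(q) + 3)^2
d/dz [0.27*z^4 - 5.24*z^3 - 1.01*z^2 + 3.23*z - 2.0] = 1.08*z^3 - 15.72*z^2 - 2.02*z + 3.23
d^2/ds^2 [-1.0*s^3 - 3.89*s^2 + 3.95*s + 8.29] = -6.0*s - 7.78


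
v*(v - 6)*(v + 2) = v^3 - 4*v^2 - 12*v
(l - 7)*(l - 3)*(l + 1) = l^3 - 9*l^2 + 11*l + 21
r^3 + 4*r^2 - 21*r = r*(r - 3)*(r + 7)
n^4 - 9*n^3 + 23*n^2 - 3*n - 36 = (n - 4)*(n - 3)^2*(n + 1)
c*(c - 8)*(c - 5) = c^3 - 13*c^2 + 40*c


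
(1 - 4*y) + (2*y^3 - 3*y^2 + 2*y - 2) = 2*y^3 - 3*y^2 - 2*y - 1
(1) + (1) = 2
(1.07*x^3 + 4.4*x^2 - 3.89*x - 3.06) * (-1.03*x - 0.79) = -1.1021*x^4 - 5.3773*x^3 + 0.5307*x^2 + 6.2249*x + 2.4174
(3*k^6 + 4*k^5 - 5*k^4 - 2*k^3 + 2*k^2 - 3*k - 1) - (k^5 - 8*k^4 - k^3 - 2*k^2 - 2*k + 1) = 3*k^6 + 3*k^5 + 3*k^4 - k^3 + 4*k^2 - k - 2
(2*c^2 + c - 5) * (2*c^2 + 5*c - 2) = 4*c^4 + 12*c^3 - 9*c^2 - 27*c + 10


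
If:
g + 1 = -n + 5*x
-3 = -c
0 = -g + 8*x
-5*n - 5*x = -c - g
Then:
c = 3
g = -32/9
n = 1/3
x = -4/9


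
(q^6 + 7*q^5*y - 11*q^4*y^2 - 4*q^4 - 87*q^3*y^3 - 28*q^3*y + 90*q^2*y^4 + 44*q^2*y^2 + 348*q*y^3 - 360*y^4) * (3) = 3*q^6 + 21*q^5*y - 33*q^4*y^2 - 12*q^4 - 261*q^3*y^3 - 84*q^3*y + 270*q^2*y^4 + 132*q^2*y^2 + 1044*q*y^3 - 1080*y^4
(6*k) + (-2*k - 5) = 4*k - 5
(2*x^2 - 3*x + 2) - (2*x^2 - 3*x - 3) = 5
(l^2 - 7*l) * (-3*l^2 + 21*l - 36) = -3*l^4 + 42*l^3 - 183*l^2 + 252*l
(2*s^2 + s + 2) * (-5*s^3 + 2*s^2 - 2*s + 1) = -10*s^5 - s^4 - 12*s^3 + 4*s^2 - 3*s + 2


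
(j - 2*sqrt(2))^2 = j^2 - 4*sqrt(2)*j + 8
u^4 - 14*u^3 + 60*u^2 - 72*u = u*(u - 6)^2*(u - 2)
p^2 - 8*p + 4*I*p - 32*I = (p - 8)*(p + 4*I)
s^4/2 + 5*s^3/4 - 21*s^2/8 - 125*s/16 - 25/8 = (s/2 + 1)*(s - 5/2)*(s + 1/2)*(s + 5/2)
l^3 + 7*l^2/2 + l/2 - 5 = (l - 1)*(l + 2)*(l + 5/2)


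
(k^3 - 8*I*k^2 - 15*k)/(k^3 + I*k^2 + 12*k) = (k - 5*I)/(k + 4*I)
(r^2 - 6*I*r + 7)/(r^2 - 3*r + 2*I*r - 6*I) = (r^2 - 6*I*r + 7)/(r^2 + r*(-3 + 2*I) - 6*I)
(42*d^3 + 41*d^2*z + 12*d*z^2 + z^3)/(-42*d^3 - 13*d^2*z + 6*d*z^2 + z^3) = (3*d + z)/(-3*d + z)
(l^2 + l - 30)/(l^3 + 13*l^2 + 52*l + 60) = (l - 5)/(l^2 + 7*l + 10)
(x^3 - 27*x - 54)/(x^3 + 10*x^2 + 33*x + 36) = (x - 6)/(x + 4)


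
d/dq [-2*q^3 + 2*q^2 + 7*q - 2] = -6*q^2 + 4*q + 7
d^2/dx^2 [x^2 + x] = 2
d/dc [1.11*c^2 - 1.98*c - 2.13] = 2.22*c - 1.98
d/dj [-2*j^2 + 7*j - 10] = 7 - 4*j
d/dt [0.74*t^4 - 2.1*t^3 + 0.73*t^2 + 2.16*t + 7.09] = 2.96*t^3 - 6.3*t^2 + 1.46*t + 2.16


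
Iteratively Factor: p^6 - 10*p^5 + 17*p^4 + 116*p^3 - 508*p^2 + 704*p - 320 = (p + 4)*(p^5 - 14*p^4 + 73*p^3 - 176*p^2 + 196*p - 80) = (p - 2)*(p + 4)*(p^4 - 12*p^3 + 49*p^2 - 78*p + 40) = (p - 5)*(p - 2)*(p + 4)*(p^3 - 7*p^2 + 14*p - 8) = (p - 5)*(p - 4)*(p - 2)*(p + 4)*(p^2 - 3*p + 2) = (p - 5)*(p - 4)*(p - 2)^2*(p + 4)*(p - 1)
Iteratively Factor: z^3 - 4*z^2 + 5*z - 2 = (z - 1)*(z^2 - 3*z + 2) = (z - 1)^2*(z - 2)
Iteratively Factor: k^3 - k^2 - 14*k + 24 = (k - 3)*(k^2 + 2*k - 8) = (k - 3)*(k + 4)*(k - 2)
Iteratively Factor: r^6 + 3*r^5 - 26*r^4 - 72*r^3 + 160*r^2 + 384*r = (r + 4)*(r^5 - r^4 - 22*r^3 + 16*r^2 + 96*r) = (r - 4)*(r + 4)*(r^4 + 3*r^3 - 10*r^2 - 24*r) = (r - 4)*(r + 2)*(r + 4)*(r^3 + r^2 - 12*r) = (r - 4)*(r - 3)*(r + 2)*(r + 4)*(r^2 + 4*r) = (r - 4)*(r - 3)*(r + 2)*(r + 4)^2*(r)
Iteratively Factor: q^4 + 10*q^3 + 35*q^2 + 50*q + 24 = (q + 3)*(q^3 + 7*q^2 + 14*q + 8) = (q + 3)*(q + 4)*(q^2 + 3*q + 2) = (q + 2)*(q + 3)*(q + 4)*(q + 1)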